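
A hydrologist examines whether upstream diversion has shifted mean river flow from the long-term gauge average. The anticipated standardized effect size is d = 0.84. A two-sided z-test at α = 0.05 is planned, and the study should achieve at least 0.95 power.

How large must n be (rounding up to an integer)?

n = 19

For power 0.95 need Φ(δ − z_{0.025}) = 0.95, so δ = z_{0.025} + z_{0.05} = 1.960 + 1.645 = 3.605.
(For δ > 0 the lower-tail rejection region contributes negligibly to power, so the one-term inversion is standard.)
δ = d·√n ⇒ n = (δ/d)² = (3.605 / 0.84)² = 18.42.
Round up to the next whole unit.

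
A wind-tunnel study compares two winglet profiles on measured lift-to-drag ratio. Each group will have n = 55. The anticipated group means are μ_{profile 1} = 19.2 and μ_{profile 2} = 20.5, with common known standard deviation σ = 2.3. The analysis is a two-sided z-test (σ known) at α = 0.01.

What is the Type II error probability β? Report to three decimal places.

Standardized effect: d = |μ_{profile 1} − μ_{profile 2}| / σ = |19.2 − 20.5| / 2.3 = 0.5652
Noncentrality parameter: δ = d·√(n/2) = 0.5652 × √(55/2) = 2.9640
Two-sided α = 0.01 → critical value z_{0.005} = 2.576.
Power = Φ(δ − 2.576) + Φ(−δ − 2.576) = Φ(0.388) + Φ(-5.540) = 0.6511 + 0.0000 = 0.6511.
Type II error: β = 1 − power = 1 − 0.6511 = 0.3489.

β ≈ 0.349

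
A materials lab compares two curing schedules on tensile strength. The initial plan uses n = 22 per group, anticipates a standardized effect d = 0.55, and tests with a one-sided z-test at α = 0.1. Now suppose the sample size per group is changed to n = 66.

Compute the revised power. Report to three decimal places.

With n = 66 per group: δ = d·√(n/2) = 0.55 × √(66/2) = 3.1595. Critical value z_{0.1} = 1.282.
Revised power = Φ(δ − 1.282) = Φ(1.878) = 0.9698.

Power ≈ 0.970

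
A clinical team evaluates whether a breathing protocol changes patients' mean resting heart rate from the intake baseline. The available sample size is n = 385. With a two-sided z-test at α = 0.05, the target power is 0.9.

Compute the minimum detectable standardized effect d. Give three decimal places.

d ≈ 0.165

Need Φ(δ − 1.960) = 0.9, so δ = 1.960 + 1.282 = 3.242.
(Lower-tail contribution to power is negligible for δ > 0.)
δ = d·√n ⇒ d = δ/√n = 3.242/√385 = 0.1652.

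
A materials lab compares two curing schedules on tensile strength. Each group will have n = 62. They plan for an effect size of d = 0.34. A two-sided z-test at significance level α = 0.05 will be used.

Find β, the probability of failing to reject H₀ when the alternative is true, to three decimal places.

Noncentrality parameter: δ = d·√(n/2) = 0.34 × √(62/2) = 1.8930
Critical value for a two-sided test at α = 0.05: z_{α/2} = 1.960.
Power = Φ(δ − 1.960) + Φ(−δ − 1.960) = Φ(-0.067) + Φ(-3.853) = 0.4733 + 0.0001 = 0.4734.
Type II error: β = 1 − power = 1 − 0.4734 = 0.5266.

β ≈ 0.527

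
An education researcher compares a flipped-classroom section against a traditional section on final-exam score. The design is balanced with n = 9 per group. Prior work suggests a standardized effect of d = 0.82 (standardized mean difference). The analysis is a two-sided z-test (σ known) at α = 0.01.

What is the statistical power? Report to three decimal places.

Power ≈ 0.201

Noncentrality parameter: δ = d·√(n/2) = 0.82 × √(9/2) = 1.7395
Two-sided α = 0.01 → critical value z_{0.005} = 2.576.
Power = Φ(δ − 2.576) + Φ(−δ − 2.576) = Φ(-0.836) + Φ(-4.315) = 0.2015 + 0.0000 = 0.2015.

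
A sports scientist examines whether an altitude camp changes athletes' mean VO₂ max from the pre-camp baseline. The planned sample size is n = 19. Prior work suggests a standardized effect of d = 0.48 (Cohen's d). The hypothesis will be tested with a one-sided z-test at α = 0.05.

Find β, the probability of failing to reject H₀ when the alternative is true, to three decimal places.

Noncentrality parameter: δ = d·√n = 0.48 × √19 = 2.0923
Critical value for a one-sided test at α = 0.05: z_α = 1.645.
Power = Φ(δ − 1.645) = Φ(0.447) = 0.6727.
Type II error: β = 1 − power = 1 − 0.6727 = 0.3273.

β ≈ 0.327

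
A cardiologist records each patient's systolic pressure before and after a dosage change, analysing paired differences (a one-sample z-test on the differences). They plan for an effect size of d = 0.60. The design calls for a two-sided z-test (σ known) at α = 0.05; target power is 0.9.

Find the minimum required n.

n = 30

Set Φ(δ − 1.960) = 0.9; then δ − 1.960 = Φ⁻¹(0.9) = 1.282, giving δ = 3.242.
(Ignoring the negligible lower-tail rejection probability gives the usual closed-form inversion.)
δ = d·√n ⇒ n = (δ/d)² = (3.242 / 0.60)² = 29.19.
Round up to the next whole unit.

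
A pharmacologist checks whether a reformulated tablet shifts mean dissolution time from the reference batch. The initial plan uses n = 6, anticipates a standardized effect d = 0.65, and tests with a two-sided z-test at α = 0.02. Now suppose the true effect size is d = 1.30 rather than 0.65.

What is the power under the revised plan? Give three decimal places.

Power ≈ 0.805

With d = 1.30: δ = d·√n = 1.30 × √6 = 3.1843. Critical value z_{0.01} = 2.326.
Revised power = Φ(δ − 2.326) + Φ(−δ − 2.326) = Φ(0.858) + Φ(-5.511) = 0.8046 + 0.0000 = 0.8046.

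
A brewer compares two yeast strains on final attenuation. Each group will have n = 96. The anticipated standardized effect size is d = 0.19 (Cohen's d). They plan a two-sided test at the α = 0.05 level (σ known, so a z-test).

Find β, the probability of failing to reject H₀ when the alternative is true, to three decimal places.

β ≈ 0.740

Noncentrality parameter: δ = d·√(n/2) = 0.19 × √(96/2) = 1.3164
Critical value for a two-sided test at α = 0.05: z_{α/2} = 1.960.
Power = Φ(δ − 1.960) + Φ(−δ − 1.960) = Φ(-0.644) + Φ(-3.276) = 0.2599 + 0.0005 = 0.2604.
Type II error: β = 1 − power = 1 − 0.2604 = 0.7396.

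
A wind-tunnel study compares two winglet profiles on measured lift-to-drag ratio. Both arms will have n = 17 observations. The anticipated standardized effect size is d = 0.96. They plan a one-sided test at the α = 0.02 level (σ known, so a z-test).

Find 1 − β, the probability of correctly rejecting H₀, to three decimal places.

Power ≈ 0.772

Noncentrality parameter: δ = d·√(n/2) = 0.96 × √(17/2) = 2.7989
Critical value for a one-sided test at α = 0.02: z_α = 2.054.
Power = Φ(δ − 2.054) = Φ(0.745) = 0.7719.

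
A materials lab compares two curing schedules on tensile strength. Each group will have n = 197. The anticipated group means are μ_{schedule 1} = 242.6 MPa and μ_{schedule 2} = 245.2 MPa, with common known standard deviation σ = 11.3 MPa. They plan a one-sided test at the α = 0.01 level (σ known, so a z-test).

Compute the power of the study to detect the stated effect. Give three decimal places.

Standardized effect: d = |μ_{schedule 1} − μ_{schedule 2}| / σ = |242.6 − 245.2| / 11.3 = 0.2301
Noncentrality parameter: δ = d·√(n/2) = 0.2301 × √(197/2) = 2.2836
Critical value for a one-sided test at α = 0.01: z_α = 2.326.
Power = P(Z > 2.326 − δ) = Φ(-0.043) = 0.4829.

Power ≈ 0.483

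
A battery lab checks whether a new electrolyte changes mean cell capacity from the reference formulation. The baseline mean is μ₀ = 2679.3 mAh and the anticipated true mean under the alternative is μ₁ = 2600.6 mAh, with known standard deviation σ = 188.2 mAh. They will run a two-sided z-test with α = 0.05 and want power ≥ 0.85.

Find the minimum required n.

n = 52

Standardized effect: d = |μ₁ − μ₀| / σ = |2600.6 − 2679.3| / 188.2 = 0.4182
Set Φ(δ − 1.960) = 0.85; then δ − 1.960 = Φ⁻¹(0.85) = 1.036, giving δ = 2.996.
(For δ > 0 the lower-tail rejection region contributes negligibly to power, so the one-term inversion is standard.)
δ = d·√n ⇒ n = (δ/d)² = (2.996 / 0.4182)² = 51.34.
Rounding up, n = 52.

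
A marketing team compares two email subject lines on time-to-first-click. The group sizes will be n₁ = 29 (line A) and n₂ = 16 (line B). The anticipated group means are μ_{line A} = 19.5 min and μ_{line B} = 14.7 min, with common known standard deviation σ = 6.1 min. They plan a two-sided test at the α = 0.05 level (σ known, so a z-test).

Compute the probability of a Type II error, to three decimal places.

Standardized effect: d = |μ_{line A} − μ_{line B}| / σ = |19.5 − 14.7| / 6.1 = 0.7869
Noncentrality parameter: δ = d / √(1/n₁ + 1/n₂) = 0.7869 / √(1/29 + 1/16) = 2.5268
Critical value for a two-sided test at α = 0.05: z_{α/2} = 1.960.
Power = Φ(δ − 1.960) + Φ(−δ − 1.960) = Φ(0.567) + Φ(-4.487) = 0.7146 + 0.0000 = 0.7146.
Type II error: β = 1 − power = 1 − 0.7146 = 0.2854.

β ≈ 0.285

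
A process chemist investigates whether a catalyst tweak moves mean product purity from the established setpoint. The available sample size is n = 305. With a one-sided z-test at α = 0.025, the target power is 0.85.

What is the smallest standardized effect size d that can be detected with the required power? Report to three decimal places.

d ≈ 0.172

Need Φ(δ − 1.960) = 0.85, so δ = 1.960 + 1.036 = 2.996.
δ = d·√n ⇒ d = δ/√n = 2.996/√305 = 0.1716.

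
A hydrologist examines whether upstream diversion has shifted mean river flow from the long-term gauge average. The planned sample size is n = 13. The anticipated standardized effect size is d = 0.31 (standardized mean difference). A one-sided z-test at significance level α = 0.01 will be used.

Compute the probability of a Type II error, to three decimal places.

Noncentrality parameter: δ = d·√n = 0.31 × √13 = 1.1177
One-sided α = 0.01 → critical value z_{0.01} = 2.326.
Power = P(Z > 2.326 − δ) = Φ(-1.209) = 0.1134.
Type II error: β = 1 − power = 1 − 0.1134 = 0.8866.

β ≈ 0.887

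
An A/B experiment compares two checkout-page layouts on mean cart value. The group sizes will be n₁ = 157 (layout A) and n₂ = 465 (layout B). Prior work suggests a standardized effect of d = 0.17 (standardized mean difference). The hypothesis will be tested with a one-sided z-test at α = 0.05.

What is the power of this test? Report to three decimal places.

Power ≈ 0.578

Noncentrality parameter: λ = d / √(1/n₁ + 1/n₂) = 0.17 / √(1/157 + 1/465) = 1.8417
One-sided α = 0.05 → critical value z_{0.05} = 1.645.
Power = Φ(λ − 1.645) = Φ(0.197) = 0.5780.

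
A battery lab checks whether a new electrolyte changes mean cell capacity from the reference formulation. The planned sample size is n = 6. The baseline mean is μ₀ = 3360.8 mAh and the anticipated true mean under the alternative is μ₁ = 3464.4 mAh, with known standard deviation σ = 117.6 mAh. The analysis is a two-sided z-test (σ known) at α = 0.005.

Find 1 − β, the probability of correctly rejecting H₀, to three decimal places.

Standardized effect: d = |μ₁ − μ₀| / σ = |3464.4 − 3360.8| / 117.6 = 0.8810
Noncentrality parameter: δ = d·√n = 0.8810 × √6 = 2.1579
Critical value for a two-sided test at α = 0.005: z_{α/2} = 2.807.
Power = Φ(δ − 2.807) + Φ(−δ − 2.807) = Φ(-0.649) + Φ(-4.965) = 0.2581 + 0.0000 = 0.2581.

Power ≈ 0.258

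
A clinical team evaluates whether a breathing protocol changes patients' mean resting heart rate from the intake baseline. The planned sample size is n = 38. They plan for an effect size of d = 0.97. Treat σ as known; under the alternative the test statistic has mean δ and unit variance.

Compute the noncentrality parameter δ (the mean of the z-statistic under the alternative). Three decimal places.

δ = d·√n = 0.97 × √38 = 5.9795

δ ≈ 5.979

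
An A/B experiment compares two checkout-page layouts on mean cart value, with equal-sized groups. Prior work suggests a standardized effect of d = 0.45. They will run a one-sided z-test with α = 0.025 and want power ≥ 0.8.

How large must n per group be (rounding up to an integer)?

n = 78 per group

For power 0.8 need Φ(δ − z_{0.025}) = 0.8, so δ = z_{0.025} + z_{0.20} = 1.960 + 0.842 = 2.802.
δ = d·√(n/2) ⇒ n = 2(δ/d)² = 2 × (2.802 / 0.45)² = 77.52.
Round up to the next whole unit.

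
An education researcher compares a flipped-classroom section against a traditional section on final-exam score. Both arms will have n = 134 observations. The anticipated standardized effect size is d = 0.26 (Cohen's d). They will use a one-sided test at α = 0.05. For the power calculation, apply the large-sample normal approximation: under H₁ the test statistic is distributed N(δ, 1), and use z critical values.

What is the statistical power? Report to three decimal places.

Power ≈ 0.686

Noncentrality parameter: λ = d·√(n/2) = 0.26 × √(134/2) = 2.1282
Critical value for a one-sided test at α = 0.05: z_α = 1.645.
Power = P(Z > 1.645 − λ) = Φ(0.483) = 0.6856.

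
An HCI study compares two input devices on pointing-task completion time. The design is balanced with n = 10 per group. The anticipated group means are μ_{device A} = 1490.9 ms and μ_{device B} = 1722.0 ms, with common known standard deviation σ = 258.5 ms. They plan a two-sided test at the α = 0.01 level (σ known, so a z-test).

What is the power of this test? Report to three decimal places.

Power ≈ 0.282

Standardized effect: d = |μ_{device A} − μ_{device B}| / σ = |1490.9 − 1722.0| / 258.5 = 0.8940
Noncentrality parameter: δ = d·√(n/2) = 0.8940 × √(10/2) = 1.9991
Two-sided α = 0.01 → critical value z_{0.005} = 2.576.
Power = Φ(δ − 2.576) + Φ(−δ − 2.576) = Φ(-0.577) + Φ(-4.575) = 0.2820 + 0.0000 = 0.2820.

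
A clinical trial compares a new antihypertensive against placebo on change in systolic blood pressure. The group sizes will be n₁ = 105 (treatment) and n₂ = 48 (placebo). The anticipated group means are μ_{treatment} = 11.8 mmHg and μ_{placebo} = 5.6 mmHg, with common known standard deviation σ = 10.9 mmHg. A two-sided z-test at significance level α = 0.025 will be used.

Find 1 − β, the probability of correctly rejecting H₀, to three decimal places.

Power ≈ 0.847

Standardized effect: d = |μ_{treatment} − μ_{placebo}| / σ = |11.8 − 5.6| / 10.9 = 0.5688
Noncentrality parameter: δ = d / √(1/n₁ + 1/n₂) = 0.5688 / √(1/105 + 1/48) = 3.2646
Two-sided α = 0.025 → critical value z_{0.0125} = 2.241.
Power = Φ(δ − 2.241) + Φ(−δ − 2.241) = Φ(1.023) + Φ(-5.506) = 0.8469 + 0.0000 = 0.8469.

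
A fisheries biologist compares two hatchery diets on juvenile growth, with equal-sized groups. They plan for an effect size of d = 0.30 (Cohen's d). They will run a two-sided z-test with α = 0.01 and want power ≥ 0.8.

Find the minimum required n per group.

For power 0.8 need Φ(δ − z_{0.005}) = 0.8, so δ = z_{0.005} + z_{0.20} = 2.576 + 0.842 = 3.417.
(Ignoring the negligible lower-tail rejection probability gives the usual closed-form inversion.)
δ = d·√(n/2) ⇒ n = 2(δ/d)² = 2 × (3.417 / 0.30)² = 259.53.
Round up to the next whole unit.

n = 260 per group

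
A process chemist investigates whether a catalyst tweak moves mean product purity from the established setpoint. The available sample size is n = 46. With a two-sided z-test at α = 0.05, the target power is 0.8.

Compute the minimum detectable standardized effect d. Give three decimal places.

Need Φ(δ − 1.960) = 0.8, so δ = 1.960 + 0.842 = 2.802.
(The second rejection-region term Φ(−δ − z_{α/2}) is negligible and dropped.)
δ = d·√n ⇒ d = δ/√n = 2.802/√46 = 0.4131.

d ≈ 0.413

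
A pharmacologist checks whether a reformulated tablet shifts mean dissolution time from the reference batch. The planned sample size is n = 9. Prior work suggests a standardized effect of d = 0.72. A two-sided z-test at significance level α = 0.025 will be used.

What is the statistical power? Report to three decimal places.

Power ≈ 0.468

Noncentrality parameter: δ = d·√n = 0.72 × √9 = 2.1600
Two-sided α = 0.025 → critical value z_{0.0125} = 2.241.
Power = Φ(δ − 2.241) + Φ(−δ − 2.241) = Φ(-0.081) + Φ(-4.401) = 0.4676 + 0.0000 = 0.4676.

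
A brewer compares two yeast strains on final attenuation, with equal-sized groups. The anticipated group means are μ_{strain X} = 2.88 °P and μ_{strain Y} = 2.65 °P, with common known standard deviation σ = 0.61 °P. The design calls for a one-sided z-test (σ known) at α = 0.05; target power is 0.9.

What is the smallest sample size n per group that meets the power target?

n = 121 per group

Standardized effect: d = |μ_{strain X} − μ_{strain Y}| / σ = |2.88 − 2.65| / 0.61 = 0.3770
For power 0.9 need Φ(δ − z_{0.05}) = 0.9, so δ = z_{0.05} + z_{0.10} = 1.645 + 1.282 = 2.926.
δ = d·√(n/2) ⇒ n = 2(δ/d)² = 2 × (2.926 / 0.3770)² = 120.48.
Rounding up, n = 121 per group.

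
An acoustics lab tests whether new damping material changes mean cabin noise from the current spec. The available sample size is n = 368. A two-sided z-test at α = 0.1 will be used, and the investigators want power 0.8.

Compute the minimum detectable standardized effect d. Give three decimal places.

Need Φ(δ − 1.645) = 0.8, so δ = 1.645 + 0.842 = 2.486.
(Lower-tail contribution to power is negligible for δ > 0.)
δ = d·√n ⇒ d = δ/√n = 2.486/√368 = 0.1296.

d ≈ 0.130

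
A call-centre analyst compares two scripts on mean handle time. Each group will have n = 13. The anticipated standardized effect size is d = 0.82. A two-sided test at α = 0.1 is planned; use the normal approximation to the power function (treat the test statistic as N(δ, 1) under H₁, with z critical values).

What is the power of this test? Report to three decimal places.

Power ≈ 0.672

Noncentrality parameter: δ = d·√(n/2) = 0.82 × √(13/2) = 2.0906
Two-sided α = 0.1 → critical value z_{0.05} = 1.645.
Power = Φ(δ − 1.645) + Φ(−δ − 1.645) = Φ(0.446) + Φ(-3.735) = 0.6721 + 0.0001 = 0.6722.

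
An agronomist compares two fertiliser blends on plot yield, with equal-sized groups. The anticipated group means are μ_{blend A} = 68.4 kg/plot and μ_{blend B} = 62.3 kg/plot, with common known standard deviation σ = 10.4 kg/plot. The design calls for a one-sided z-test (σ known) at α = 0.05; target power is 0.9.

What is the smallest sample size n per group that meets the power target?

n = 50 per group

Standardized effect: d = |μ_{blend A} − μ_{blend B}| / σ = |68.4 − 62.3| / 10.4 = 0.5865
Set Φ(δ − 1.645) = 0.9; then δ − 1.645 = Φ⁻¹(0.9) = 1.282, giving δ = 2.926.
δ = d·√(n/2) ⇒ n = 2(δ/d)² = 2 × (2.926 / 0.5865)² = 49.79.
Round up to the next whole unit.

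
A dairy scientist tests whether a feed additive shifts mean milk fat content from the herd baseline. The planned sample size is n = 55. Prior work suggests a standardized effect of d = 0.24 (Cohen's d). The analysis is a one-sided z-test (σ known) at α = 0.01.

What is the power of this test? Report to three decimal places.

Noncentrality parameter: δ = d·√n = 0.24 × √55 = 1.7799
Critical value for a one-sided test at α = 0.01: z_α = 2.326.
Power = P(Z > 2.326 − δ) = Φ(-0.546) = 0.2924.

Power ≈ 0.292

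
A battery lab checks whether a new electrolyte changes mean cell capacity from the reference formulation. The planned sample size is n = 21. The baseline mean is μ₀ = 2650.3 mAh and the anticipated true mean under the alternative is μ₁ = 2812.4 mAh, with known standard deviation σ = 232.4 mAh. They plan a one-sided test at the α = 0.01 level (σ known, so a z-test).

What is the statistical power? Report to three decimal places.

Standardized effect: d = |μ₁ − μ₀| / σ = |2812.4 − 2650.3| / 232.4 = 0.6975
Noncentrality parameter: δ = d·√n = 0.6975 × √21 = 3.1964
One-sided α = 0.01 → critical value z_{0.01} = 2.326.
Power = P(Z > 2.326 − δ) = Φ(0.870) = 0.8079.

Power ≈ 0.808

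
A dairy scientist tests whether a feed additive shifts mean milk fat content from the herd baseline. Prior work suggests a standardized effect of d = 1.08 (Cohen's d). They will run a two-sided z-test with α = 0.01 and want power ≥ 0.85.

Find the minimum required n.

n = 12

For power 0.85 need Φ(δ − z_{0.005}) = 0.85, so δ = z_{0.005} + z_{0.15} = 2.576 + 1.036 = 3.612.
(The Φ(−δ − z_{α/2}) term is vanishingly small for δ > 0 and is dropped in the standard sample-size formula.)
δ = d·√n ⇒ n = (δ/d)² = (3.612 / 1.08)² = 11.19.
Round up to the next whole unit.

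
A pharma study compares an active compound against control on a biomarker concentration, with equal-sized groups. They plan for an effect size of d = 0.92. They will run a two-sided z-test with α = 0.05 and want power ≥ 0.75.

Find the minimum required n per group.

n = 17 per group

Set Φ(δ − 1.960) = 0.75; then δ − 1.960 = Φ⁻¹(0.75) = 0.674, giving δ = 2.634.
(For δ > 0 the lower-tail rejection region contributes negligibly to power, so the one-term inversion is standard.)
δ = d·√(n/2) ⇒ n = 2(δ/d)² = 2 × (2.634 / 0.92)² = 16.40.
Rounding up, n = 17 per group.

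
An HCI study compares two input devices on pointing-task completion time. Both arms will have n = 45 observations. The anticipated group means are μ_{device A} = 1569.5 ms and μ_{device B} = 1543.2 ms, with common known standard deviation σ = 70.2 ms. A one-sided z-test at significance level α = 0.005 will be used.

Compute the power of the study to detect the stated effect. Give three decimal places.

Standardized effect: d = |μ_{device A} − μ_{device B}| / σ = |1569.5 − 1543.2| / 70.2 = 0.3746
Noncentrality parameter: δ = d·√(n/2) = 0.3746 × √(45/2) = 1.7771
Critical value for a one-sided test at α = 0.005: z_α = 2.576.
Power = P(Z > 2.576 − δ) = Φ(-0.799) = 0.2122.

Power ≈ 0.212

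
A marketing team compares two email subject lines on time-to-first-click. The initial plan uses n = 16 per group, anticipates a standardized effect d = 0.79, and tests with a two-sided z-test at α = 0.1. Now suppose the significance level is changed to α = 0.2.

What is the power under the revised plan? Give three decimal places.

Power ≈ 0.830

δ = d·√(n/2) = 0.79 × √(16/2) = 2.2345 (unchanged). New critical value: z_{0.1} = 1.282.
Revised power = Φ(δ − 1.282) + Φ(−δ − 1.282) = Φ(0.953) + Φ(-3.516) = 0.8297 + 0.0002 = 0.8299.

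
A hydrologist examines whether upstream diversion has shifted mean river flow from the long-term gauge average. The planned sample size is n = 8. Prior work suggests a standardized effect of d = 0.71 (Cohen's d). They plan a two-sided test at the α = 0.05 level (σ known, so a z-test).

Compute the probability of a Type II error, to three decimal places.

Noncentrality parameter: λ = d·√n = 0.71 × √8 = 2.0082
Critical value for a two-sided test at α = 0.05: z_{α/2} = 1.960.
Power = Φ(λ − 1.960) + Φ(−λ − 1.960) = Φ(0.048) + Φ(-3.968) = 0.5192 + 0.0000 = 0.5193.
Type II error: β = 1 − power = 1 − 0.5193 = 0.4807.

β ≈ 0.481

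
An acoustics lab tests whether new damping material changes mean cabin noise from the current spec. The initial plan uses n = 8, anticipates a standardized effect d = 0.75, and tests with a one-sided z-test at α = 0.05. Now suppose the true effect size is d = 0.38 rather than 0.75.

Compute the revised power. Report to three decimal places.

With d = 0.38: δ = d·√n = 0.38 × √8 = 1.0748. Critical value z_{0.05} = 1.645.
Revised power = Φ(δ − 1.645) = Φ(-0.570) = 0.2843.

Power ≈ 0.284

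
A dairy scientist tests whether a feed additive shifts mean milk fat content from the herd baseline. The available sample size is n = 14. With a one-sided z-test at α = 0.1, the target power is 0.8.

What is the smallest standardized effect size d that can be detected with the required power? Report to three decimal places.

Need Φ(δ − 1.282) = 0.8, so δ = 1.282 + 0.842 = 2.123.
δ = d·√n ⇒ d = δ/√n = 2.123/√14 = 0.5674.

d ≈ 0.567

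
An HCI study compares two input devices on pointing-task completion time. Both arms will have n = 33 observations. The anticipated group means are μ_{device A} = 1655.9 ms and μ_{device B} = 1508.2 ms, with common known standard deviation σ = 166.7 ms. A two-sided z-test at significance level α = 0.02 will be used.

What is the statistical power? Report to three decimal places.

Power ≈ 0.898

Standardized effect: d = |μ_{device A} − μ_{device B}| / σ = |1655.9 − 1508.2| / 166.7 = 0.8860
Noncentrality parameter: δ = d·√(n/2) = 0.8860 × √(33/2) = 3.5990
Critical value for a two-sided test at α = 0.02: z_{α/2} = 2.326.
Power = Φ(δ − 2.326) + Φ(−δ − 2.326) = Φ(1.273) + Φ(-5.925) = 0.8984 + 0.0000 = 0.8984.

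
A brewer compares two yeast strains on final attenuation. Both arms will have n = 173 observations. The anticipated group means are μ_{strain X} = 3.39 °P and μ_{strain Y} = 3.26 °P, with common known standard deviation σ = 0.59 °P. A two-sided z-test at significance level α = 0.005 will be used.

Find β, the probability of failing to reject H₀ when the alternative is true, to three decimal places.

β ≈ 0.776

Standardized effect: d = |μ_{strain X} − μ_{strain Y}| / σ = |3.39 − 3.26| / 0.59 = 0.2203
Noncentrality parameter: δ = d·√(n/2) = 0.2203 × √(173/2) = 2.0493
Two-sided α = 0.005 → critical value z_{0.0025} = 2.807.
Power = Φ(δ − 2.807) + Φ(−δ − 2.807) = Φ(-0.758) + Φ(-4.856) = 0.2243 + 0.0000 = 0.2243.
Type II error: β = 1 − power = 1 − 0.2243 = 0.7757.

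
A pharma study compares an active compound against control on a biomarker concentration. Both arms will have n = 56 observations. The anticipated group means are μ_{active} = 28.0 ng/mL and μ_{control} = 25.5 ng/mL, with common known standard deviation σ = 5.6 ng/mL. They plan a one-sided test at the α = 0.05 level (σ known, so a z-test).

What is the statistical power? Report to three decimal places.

Standardized effect: d = |μ_{active} − μ_{control}| / σ = |28.0 − 25.5| / 5.6 = 0.4464
Noncentrality parameter: δ = d·√(n/2) = 0.4464 × √(56/2) = 2.3623
Critical value for a one-sided test at α = 0.05: z_α = 1.645.
Power = P(Z > 1.645 − δ) = Φ(0.717) = 0.7634.

Power ≈ 0.763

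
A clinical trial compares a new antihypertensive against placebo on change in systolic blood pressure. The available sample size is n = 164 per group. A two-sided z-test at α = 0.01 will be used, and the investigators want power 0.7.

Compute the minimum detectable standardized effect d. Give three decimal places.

d ≈ 0.342

Required noncentrality: δ = z_{0.005} + z_{0.30} = 2.576 + 0.524 = 3.100.
(The second rejection-region term Φ(−δ − z_{α/2}) is negligible and dropped.)
δ = d·√(n/2) ⇒ d = δ/√(n/2) = 3.100/√(164/2) = 0.3424.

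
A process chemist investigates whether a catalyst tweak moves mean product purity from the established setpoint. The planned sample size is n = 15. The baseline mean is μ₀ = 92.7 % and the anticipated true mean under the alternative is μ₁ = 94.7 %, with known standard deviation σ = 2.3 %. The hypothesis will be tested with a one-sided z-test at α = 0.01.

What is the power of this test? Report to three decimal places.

Standardized effect: d = |μ₁ − μ₀| / σ = |94.7 − 92.7| / 2.3 = 0.8696
Noncentrality parameter: λ = d·√n = 0.8696 × √15 = 3.3678
Critical value for a one-sided test at α = 0.01: z_α = 2.326.
Power = Φ(λ − 2.326) = Φ(1.041) = 0.8512.

Power ≈ 0.851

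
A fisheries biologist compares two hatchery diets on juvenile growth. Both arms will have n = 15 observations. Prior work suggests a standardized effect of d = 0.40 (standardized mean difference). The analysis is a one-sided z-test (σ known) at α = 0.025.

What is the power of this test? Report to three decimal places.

Power ≈ 0.194

Noncentrality parameter: δ = d·√(n/2) = 0.40 × √(15/2) = 1.0954
One-sided α = 0.025 → critical value z_{0.025} = 1.960.
Power = P(Z > 1.960 − δ) = Φ(-0.865) = 0.1937.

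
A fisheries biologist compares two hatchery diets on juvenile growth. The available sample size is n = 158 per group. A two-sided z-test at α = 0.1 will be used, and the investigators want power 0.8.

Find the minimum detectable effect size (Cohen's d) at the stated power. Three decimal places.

Required noncentrality: δ = z_{0.05} + z_{0.20} = 1.645 + 0.842 = 2.486.
(Lower-tail contribution to power is negligible for δ > 0.)
δ = d·√(n/2) ⇒ d = δ/√(n/2) = 2.486/√(158/2) = 0.2798.

d ≈ 0.280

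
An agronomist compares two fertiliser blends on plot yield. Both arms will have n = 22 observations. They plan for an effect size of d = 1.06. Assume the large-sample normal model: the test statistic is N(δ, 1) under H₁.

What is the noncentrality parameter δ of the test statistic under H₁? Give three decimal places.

δ = d·√(n/2) = 1.06 × √(22/2) = 3.5156

δ ≈ 3.516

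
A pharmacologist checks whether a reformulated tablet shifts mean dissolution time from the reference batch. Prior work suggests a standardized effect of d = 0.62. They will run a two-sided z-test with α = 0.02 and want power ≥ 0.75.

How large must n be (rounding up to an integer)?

n = 24

Set Φ(δ − 2.326) = 0.75; then δ − 2.326 = Φ⁻¹(0.75) = 0.674, giving δ = 3.001.
(Ignoring the negligible lower-tail rejection probability gives the usual closed-form inversion.)
δ = d·√n ⇒ n = (δ/d)² = (3.001 / 0.62)² = 23.43.
Rounding up, n = 24.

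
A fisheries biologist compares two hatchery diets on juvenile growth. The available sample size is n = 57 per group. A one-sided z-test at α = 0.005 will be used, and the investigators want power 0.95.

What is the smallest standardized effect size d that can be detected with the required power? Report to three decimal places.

d ≈ 0.791

Need Φ(δ − 2.576) = 0.95, so δ = 2.576 + 1.645 = 4.221.
δ = d·√(n/2) ⇒ d = δ/√(n/2) = 4.221/√(57/2) = 0.7906.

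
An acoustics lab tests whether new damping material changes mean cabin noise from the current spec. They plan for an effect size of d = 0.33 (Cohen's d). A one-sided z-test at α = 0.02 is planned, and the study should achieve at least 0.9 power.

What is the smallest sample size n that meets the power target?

Set Φ(δ − 2.054) = 0.9; then δ − 2.054 = Φ⁻¹(0.9) = 1.282, giving δ = 3.335.
δ = d·√n ⇒ n = (δ/d)² = (3.335 / 0.33)² = 102.15.
Rounding up, n = 103.

n = 103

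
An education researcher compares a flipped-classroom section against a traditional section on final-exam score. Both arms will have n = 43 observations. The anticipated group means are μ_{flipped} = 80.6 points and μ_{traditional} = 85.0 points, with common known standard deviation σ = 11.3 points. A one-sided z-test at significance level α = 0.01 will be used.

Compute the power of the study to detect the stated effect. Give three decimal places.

Standardized effect: d = |μ_{flipped} − μ_{traditional}| / σ = |80.6 − 85.0| / 11.3 = 0.3894
Noncentrality parameter: δ = d·√(n/2) = 0.3894 × √(43/2) = 1.8055
One-sided α = 0.01 → critical value z_{0.01} = 2.326.
Power = P(Z > 2.326 − δ) = Φ(-0.521) = 0.3012.

Power ≈ 0.301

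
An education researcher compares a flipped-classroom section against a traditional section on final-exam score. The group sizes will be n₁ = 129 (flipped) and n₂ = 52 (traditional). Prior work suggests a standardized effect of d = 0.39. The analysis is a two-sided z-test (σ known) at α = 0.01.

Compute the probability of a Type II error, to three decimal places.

Noncentrality parameter: δ = d / √(1/n₁ + 1/n₂) = 0.39 / √(1/129 + 1/52) = 2.3742
Critical value for a two-sided test at α = 0.01: z_{α/2} = 2.576.
Power = Φ(δ − 2.576) + Φ(−δ − 2.576) = Φ(-0.202) + Φ(-4.950) = 0.4201 + 0.0000 = 0.4201.
Type II error: β = 1 − power = 1 − 0.4201 = 0.5799.

β ≈ 0.580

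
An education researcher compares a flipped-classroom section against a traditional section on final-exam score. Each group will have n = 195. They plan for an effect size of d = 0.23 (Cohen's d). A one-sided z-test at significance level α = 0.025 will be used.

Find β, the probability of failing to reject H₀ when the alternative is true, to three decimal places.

β ≈ 0.378

Noncentrality parameter: δ = d·√(n/2) = 0.23 × √(195/2) = 2.2711
Critical value for a one-sided test at α = 0.025: z_α = 1.960.
Power = P(Z > 1.960 − δ) = Φ(0.311) = 0.6221.
Type II error: β = 1 − power = 1 − 0.6221 = 0.3779.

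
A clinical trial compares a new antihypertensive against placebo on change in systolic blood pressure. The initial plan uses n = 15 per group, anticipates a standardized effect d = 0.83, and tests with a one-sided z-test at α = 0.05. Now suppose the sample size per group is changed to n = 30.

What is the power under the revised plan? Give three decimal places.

With n = 30 per group: δ = d·√(n/2) = 0.83 × √(30/2) = 3.2146. Critical value z_{0.05} = 1.645.
Revised power = P(Z > 1.645 − δ) = Φ(1.570) = 0.9418.

Power ≈ 0.942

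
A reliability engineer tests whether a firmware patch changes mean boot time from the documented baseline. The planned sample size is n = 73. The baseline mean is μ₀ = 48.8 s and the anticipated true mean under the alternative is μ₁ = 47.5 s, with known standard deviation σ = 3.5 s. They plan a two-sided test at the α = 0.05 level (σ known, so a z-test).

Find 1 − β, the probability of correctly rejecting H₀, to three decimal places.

Power ≈ 0.888

Standardized effect: d = |μ₁ − μ₀| / σ = |47.5 − 48.8| / 3.5 = 0.3714
Noncentrality parameter: δ = d·√n = 0.3714 × √73 = 3.1735
Critical value for a two-sided test at α = 0.05: z_{α/2} = 1.960.
Power = Φ(δ − 1.960) + Φ(−δ − 1.960) = Φ(1.214) + Φ(-5.133) = 0.8875 + 0.0000 = 0.8875.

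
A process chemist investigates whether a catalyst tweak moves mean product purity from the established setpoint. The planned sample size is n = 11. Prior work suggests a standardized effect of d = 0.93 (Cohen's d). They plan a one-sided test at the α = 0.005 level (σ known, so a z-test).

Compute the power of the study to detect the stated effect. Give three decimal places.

Power ≈ 0.694

Noncentrality parameter: δ = d·√n = 0.93 × √11 = 3.0845
Critical value for a one-sided test at α = 0.005: z_α = 2.576.
Power = P(Z > 2.576 − δ) = Φ(0.509) = 0.6945.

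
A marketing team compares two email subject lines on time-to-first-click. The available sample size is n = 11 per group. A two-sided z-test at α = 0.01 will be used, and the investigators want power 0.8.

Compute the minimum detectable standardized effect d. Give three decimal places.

Need Φ(δ − 2.576) = 0.8, so δ = 2.576 + 0.842 = 3.417.
(The second rejection-region term Φ(−δ − z_{α/2}) is negligible and dropped.)
δ = d·√(n/2) ⇒ d = δ/√(n/2) = 3.417/√(11/2) = 1.4572.

d ≈ 1.457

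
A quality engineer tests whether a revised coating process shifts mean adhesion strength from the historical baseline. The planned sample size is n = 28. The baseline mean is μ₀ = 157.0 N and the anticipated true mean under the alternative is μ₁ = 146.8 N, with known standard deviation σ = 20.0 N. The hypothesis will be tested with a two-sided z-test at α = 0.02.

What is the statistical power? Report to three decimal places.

Standardized effect: d = |μ₁ − μ₀| / σ = |146.8 − 157.0| / 20.0 = 0.5100
Noncentrality parameter: δ = d·√n = 0.5100 × √28 = 2.6987
Two-sided α = 0.02 → critical value z_{0.01} = 2.326.
Power = Φ(δ − 2.326) + Φ(−δ − 2.326) = Φ(0.372) + Φ(-5.025) = 0.6452 + 0.0000 = 0.6452.

Power ≈ 0.645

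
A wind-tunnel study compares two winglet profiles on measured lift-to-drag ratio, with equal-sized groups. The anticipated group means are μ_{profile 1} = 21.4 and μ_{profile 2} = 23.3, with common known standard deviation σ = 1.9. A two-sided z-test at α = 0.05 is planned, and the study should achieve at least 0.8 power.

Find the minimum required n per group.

n = 16 per group

Standardized effect: d = |μ_{profile 1} − μ_{profile 2}| / σ = |21.4 − 23.3| / 1.9 = 1.0000
For power 0.8 need Φ(δ − z_{0.025}) = 0.8, so δ = z_{0.025} + z_{0.20} = 1.960 + 0.842 = 2.802.
(For δ > 0 the lower-tail rejection region contributes negligibly to power, so the one-term inversion is standard.)
δ = d·√(n/2) ⇒ n = 2(δ/d)² = 2 × (2.802 / 1.0000)² = 15.70.
Round up to the next whole unit.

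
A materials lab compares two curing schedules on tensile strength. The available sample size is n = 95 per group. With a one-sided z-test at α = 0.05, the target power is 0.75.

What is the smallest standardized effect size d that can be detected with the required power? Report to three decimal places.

d ≈ 0.337

Required noncentrality: δ = z_{0.05} + z_{0.25} = 1.645 + 0.674 = 2.319.
δ = d·√(n/2) ⇒ d = δ/√(n/2) = 2.319/√(95/2) = 0.3365.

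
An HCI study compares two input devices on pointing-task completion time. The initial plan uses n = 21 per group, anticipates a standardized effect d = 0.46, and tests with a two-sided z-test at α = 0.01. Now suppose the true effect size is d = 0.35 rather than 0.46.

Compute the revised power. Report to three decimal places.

Power ≈ 0.075

With d = 0.35: δ = d·√(n/2) = 0.35 × √(21/2) = 1.1341. Critical value z_{0.005} = 2.576.
Revised power = Φ(δ − 2.576) + Φ(−δ − 2.576) = Φ(-1.442) + Φ(-3.710) = 0.0747 + 0.0001 = 0.0748.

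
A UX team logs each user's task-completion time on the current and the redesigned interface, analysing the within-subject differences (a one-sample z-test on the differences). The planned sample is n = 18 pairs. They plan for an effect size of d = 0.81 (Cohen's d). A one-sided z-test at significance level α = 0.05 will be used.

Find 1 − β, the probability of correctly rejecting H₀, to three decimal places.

Noncentrality parameter: δ = d·√n = 0.81 × √18 = 3.4365
One-sided α = 0.05 → critical value z_{0.05} = 1.645.
Power = Φ(δ − 1.645) = Φ(1.792) = 0.9634.

Power ≈ 0.963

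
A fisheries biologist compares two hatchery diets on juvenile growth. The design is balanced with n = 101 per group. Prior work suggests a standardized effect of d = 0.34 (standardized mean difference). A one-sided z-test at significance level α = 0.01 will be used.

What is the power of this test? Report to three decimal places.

Noncentrality parameter: δ = d·√(n/2) = 0.34 × √(101/2) = 2.4162
One-sided α = 0.01 → critical value z_{0.01} = 2.326.
Power = P(Z > 2.326 − δ) = Φ(0.090) = 0.5358.

Power ≈ 0.536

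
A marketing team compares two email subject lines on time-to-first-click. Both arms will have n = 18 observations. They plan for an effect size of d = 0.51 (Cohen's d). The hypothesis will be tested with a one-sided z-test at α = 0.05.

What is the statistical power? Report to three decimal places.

Noncentrality parameter: δ = d·√(n/2) = 0.51 × √(18/2) = 1.5300
Critical value for a one-sided test at α = 0.05: z_α = 1.645.
Power = P(Z > 1.645 − δ) = Φ(-0.115) = 0.4543.

Power ≈ 0.454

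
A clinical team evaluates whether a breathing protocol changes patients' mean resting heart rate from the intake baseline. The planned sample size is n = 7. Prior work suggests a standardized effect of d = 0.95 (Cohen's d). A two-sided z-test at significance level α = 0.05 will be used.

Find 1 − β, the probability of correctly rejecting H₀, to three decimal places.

Power ≈ 0.710

Noncentrality parameter: δ = d·√n = 0.95 × √7 = 2.5135
Critical value for a two-sided test at α = 0.05: z_{α/2} = 1.960.
Power = Φ(δ − 1.960) + Φ(−δ − 1.960) = Φ(0.553) + Φ(-4.473) = 0.7100 + 0.0000 = 0.7100.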